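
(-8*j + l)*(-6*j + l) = 48*j^2 - 14*j*l + l^2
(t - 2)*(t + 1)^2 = t^3 - 3*t - 2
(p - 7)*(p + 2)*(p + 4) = p^3 - p^2 - 34*p - 56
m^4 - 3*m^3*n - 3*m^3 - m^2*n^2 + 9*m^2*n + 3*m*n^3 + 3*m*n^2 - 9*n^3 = (m - 3)*(m - 3*n)*(m - n)*(m + n)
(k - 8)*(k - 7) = k^2 - 15*k + 56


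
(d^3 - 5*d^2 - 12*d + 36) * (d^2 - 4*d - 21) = d^5 - 9*d^4 - 13*d^3 + 189*d^2 + 108*d - 756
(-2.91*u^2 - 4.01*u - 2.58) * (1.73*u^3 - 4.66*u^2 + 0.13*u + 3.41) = -5.0343*u^5 + 6.6233*u^4 + 13.8449*u^3 + 1.5784*u^2 - 14.0095*u - 8.7978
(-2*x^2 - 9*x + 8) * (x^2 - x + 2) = -2*x^4 - 7*x^3 + 13*x^2 - 26*x + 16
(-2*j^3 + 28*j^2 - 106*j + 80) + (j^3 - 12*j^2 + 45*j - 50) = -j^3 + 16*j^2 - 61*j + 30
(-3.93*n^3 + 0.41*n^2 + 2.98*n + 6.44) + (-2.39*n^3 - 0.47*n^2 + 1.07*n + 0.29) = -6.32*n^3 - 0.06*n^2 + 4.05*n + 6.73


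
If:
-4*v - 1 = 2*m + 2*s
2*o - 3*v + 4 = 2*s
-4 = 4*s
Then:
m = 1/2 - 2*v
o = 3*v/2 - 3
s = -1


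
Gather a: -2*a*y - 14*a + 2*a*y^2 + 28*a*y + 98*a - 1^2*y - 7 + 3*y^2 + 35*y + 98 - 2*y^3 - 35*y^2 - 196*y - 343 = a*(2*y^2 + 26*y + 84) - 2*y^3 - 32*y^2 - 162*y - 252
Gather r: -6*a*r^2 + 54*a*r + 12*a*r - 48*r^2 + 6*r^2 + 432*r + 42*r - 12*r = r^2*(-6*a - 42) + r*(66*a + 462)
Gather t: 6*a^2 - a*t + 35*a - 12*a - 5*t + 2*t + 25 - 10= 6*a^2 + 23*a + t*(-a - 3) + 15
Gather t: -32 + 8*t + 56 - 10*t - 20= 4 - 2*t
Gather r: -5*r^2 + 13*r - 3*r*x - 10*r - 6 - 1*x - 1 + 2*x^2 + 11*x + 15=-5*r^2 + r*(3 - 3*x) + 2*x^2 + 10*x + 8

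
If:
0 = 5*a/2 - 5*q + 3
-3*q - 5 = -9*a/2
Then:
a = 34/15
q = 26/15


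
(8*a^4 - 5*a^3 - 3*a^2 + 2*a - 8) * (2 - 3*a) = -24*a^5 + 31*a^4 - a^3 - 12*a^2 + 28*a - 16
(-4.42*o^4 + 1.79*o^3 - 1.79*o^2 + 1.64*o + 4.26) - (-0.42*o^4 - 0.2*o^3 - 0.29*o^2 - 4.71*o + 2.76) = -4.0*o^4 + 1.99*o^3 - 1.5*o^2 + 6.35*o + 1.5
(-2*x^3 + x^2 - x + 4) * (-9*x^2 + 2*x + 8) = 18*x^5 - 13*x^4 - 5*x^3 - 30*x^2 + 32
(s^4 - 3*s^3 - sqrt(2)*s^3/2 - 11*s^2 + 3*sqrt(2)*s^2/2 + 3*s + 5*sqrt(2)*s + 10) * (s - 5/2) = s^5 - 11*s^4/2 - sqrt(2)*s^4/2 - 7*s^3/2 + 11*sqrt(2)*s^3/4 + 5*sqrt(2)*s^2/4 + 61*s^2/2 - 25*sqrt(2)*s/2 + 5*s/2 - 25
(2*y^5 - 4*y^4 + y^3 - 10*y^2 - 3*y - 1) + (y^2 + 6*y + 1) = 2*y^5 - 4*y^4 + y^3 - 9*y^2 + 3*y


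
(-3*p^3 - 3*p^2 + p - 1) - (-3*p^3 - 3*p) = -3*p^2 + 4*p - 1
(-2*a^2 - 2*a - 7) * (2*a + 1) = -4*a^3 - 6*a^2 - 16*a - 7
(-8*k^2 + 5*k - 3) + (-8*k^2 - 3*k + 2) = -16*k^2 + 2*k - 1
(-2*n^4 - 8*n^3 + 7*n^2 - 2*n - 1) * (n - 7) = -2*n^5 + 6*n^4 + 63*n^3 - 51*n^2 + 13*n + 7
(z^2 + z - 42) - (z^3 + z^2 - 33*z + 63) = -z^3 + 34*z - 105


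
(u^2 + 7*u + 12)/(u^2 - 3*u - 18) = (u + 4)/(u - 6)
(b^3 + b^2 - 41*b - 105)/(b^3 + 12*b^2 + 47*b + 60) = (b - 7)/(b + 4)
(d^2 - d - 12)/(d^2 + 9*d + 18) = (d - 4)/(d + 6)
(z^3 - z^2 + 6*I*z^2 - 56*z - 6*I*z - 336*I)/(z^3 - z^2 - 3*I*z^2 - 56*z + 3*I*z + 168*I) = (z + 6*I)/(z - 3*I)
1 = 1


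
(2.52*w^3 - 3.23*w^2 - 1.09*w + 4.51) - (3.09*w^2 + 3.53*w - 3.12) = 2.52*w^3 - 6.32*w^2 - 4.62*w + 7.63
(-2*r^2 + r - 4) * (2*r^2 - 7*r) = -4*r^4 + 16*r^3 - 15*r^2 + 28*r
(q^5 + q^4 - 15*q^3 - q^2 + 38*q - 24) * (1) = q^5 + q^4 - 15*q^3 - q^2 + 38*q - 24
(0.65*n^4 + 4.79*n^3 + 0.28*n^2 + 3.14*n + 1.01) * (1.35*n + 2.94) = 0.8775*n^5 + 8.3775*n^4 + 14.4606*n^3 + 5.0622*n^2 + 10.5951*n + 2.9694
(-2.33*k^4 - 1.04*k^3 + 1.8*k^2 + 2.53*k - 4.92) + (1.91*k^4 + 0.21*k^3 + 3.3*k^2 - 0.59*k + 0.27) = -0.42*k^4 - 0.83*k^3 + 5.1*k^2 + 1.94*k - 4.65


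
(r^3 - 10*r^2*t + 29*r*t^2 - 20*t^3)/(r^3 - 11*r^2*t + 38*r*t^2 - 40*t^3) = (r - t)/(r - 2*t)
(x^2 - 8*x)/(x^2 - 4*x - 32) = x/(x + 4)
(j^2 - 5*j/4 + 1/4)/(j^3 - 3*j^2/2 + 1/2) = (4*j - 1)/(2*(2*j^2 - j - 1))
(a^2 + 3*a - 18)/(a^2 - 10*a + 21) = (a + 6)/(a - 7)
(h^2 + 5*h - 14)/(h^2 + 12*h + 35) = (h - 2)/(h + 5)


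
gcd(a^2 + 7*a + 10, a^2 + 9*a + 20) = a + 5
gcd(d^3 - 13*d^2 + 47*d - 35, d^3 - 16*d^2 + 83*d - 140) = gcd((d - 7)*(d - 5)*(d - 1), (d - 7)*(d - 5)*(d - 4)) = d^2 - 12*d + 35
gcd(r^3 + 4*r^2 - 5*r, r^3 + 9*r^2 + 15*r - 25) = r^2 + 4*r - 5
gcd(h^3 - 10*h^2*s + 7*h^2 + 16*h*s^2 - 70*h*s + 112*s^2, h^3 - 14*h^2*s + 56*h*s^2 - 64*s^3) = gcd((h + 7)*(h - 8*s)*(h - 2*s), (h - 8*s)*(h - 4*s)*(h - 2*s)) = h^2 - 10*h*s + 16*s^2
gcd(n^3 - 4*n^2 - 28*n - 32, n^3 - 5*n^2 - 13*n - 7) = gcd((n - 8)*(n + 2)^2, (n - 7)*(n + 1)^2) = 1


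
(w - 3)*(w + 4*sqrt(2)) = w^2 - 3*w + 4*sqrt(2)*w - 12*sqrt(2)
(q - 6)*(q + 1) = q^2 - 5*q - 6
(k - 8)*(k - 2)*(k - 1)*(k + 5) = k^4 - 6*k^3 - 29*k^2 + 114*k - 80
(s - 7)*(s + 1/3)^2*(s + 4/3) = s^4 - 5*s^3 - 13*s^2 - 185*s/27 - 28/27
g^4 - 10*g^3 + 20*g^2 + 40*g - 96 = (g - 6)*(g - 4)*(g - 2)*(g + 2)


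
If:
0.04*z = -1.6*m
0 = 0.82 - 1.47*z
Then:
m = -0.01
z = 0.56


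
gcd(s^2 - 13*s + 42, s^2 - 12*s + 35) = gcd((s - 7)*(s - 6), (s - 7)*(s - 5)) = s - 7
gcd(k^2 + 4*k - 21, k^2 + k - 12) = k - 3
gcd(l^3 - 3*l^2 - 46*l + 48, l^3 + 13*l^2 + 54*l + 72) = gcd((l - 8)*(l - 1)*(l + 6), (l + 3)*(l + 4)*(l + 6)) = l + 6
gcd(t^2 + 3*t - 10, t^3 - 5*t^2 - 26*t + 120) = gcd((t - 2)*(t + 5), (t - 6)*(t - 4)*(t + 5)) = t + 5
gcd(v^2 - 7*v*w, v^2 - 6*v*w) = v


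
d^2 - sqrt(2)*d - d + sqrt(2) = (d - 1)*(d - sqrt(2))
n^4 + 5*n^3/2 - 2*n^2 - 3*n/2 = n*(n - 1)*(n + 1/2)*(n + 3)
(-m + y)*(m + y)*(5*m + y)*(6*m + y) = -30*m^4 - 11*m^3*y + 29*m^2*y^2 + 11*m*y^3 + y^4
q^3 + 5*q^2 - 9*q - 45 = (q - 3)*(q + 3)*(q + 5)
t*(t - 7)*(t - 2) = t^3 - 9*t^2 + 14*t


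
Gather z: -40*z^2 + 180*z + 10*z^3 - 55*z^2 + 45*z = 10*z^3 - 95*z^2 + 225*z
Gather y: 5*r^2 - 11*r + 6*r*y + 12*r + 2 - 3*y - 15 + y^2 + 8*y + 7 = 5*r^2 + r + y^2 + y*(6*r + 5) - 6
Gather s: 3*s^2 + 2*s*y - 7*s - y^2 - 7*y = 3*s^2 + s*(2*y - 7) - y^2 - 7*y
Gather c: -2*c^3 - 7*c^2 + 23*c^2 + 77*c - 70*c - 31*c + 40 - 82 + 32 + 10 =-2*c^3 + 16*c^2 - 24*c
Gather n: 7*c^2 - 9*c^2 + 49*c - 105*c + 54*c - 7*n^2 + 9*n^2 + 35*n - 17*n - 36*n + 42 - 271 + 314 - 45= -2*c^2 - 2*c + 2*n^2 - 18*n + 40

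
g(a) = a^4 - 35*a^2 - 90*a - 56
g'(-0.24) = -73.26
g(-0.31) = -31.45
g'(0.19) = -103.27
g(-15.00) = 44044.00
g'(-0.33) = -67.04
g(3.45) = -641.42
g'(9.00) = 2196.00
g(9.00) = 2860.00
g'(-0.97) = -25.75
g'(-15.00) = -12540.00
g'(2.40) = -202.70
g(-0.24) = -36.41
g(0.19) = -74.36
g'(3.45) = -167.25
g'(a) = 4*a^3 - 70*a - 90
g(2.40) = -440.42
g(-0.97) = -0.75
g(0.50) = -109.69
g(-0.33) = -30.10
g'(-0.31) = -68.42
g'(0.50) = -124.50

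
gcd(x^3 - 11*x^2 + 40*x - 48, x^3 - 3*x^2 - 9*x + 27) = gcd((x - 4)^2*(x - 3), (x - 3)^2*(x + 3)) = x - 3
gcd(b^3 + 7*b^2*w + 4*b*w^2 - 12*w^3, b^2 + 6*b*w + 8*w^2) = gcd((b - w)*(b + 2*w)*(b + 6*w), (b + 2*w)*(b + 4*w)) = b + 2*w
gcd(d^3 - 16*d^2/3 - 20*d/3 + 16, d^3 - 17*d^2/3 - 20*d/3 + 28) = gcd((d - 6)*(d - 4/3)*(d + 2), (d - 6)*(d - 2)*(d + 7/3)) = d - 6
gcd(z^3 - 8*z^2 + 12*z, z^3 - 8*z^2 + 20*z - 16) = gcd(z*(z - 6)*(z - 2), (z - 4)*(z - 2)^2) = z - 2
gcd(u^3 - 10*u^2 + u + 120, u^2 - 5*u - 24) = u^2 - 5*u - 24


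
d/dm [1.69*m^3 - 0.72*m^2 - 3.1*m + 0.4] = 5.07*m^2 - 1.44*m - 3.1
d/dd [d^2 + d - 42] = 2*d + 1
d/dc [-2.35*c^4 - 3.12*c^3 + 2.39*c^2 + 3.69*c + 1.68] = -9.4*c^3 - 9.36*c^2 + 4.78*c + 3.69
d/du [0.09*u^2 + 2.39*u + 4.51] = 0.18*u + 2.39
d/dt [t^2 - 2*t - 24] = 2*t - 2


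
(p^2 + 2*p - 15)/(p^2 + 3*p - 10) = (p - 3)/(p - 2)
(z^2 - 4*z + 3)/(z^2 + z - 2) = (z - 3)/(z + 2)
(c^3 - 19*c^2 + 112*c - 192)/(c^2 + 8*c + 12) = (c^3 - 19*c^2 + 112*c - 192)/(c^2 + 8*c + 12)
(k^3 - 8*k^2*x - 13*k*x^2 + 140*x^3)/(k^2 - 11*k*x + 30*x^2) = (-k^2 + 3*k*x + 28*x^2)/(-k + 6*x)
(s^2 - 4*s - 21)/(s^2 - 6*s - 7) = (s + 3)/(s + 1)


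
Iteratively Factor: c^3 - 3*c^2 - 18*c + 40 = (c + 4)*(c^2 - 7*c + 10) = (c - 5)*(c + 4)*(c - 2)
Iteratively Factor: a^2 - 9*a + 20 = (a - 5)*(a - 4)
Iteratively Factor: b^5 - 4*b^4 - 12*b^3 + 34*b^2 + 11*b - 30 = (b - 5)*(b^4 + b^3 - 7*b^2 - b + 6) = (b - 5)*(b - 2)*(b^3 + 3*b^2 - b - 3) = (b - 5)*(b - 2)*(b - 1)*(b^2 + 4*b + 3) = (b - 5)*(b - 2)*(b - 1)*(b + 1)*(b + 3)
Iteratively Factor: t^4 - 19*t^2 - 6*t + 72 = (t + 3)*(t^3 - 3*t^2 - 10*t + 24) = (t - 4)*(t + 3)*(t^2 + t - 6) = (t - 4)*(t + 3)^2*(t - 2)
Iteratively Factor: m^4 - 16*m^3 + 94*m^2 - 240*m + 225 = (m - 3)*(m^3 - 13*m^2 + 55*m - 75) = (m - 5)*(m - 3)*(m^2 - 8*m + 15) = (m - 5)^2*(m - 3)*(m - 3)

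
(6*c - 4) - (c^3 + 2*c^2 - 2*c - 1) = -c^3 - 2*c^2 + 8*c - 3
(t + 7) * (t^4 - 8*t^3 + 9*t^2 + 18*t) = t^5 - t^4 - 47*t^3 + 81*t^2 + 126*t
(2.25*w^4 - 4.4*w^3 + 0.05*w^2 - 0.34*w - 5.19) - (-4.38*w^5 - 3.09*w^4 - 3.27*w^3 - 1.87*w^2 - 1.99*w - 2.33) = 4.38*w^5 + 5.34*w^4 - 1.13*w^3 + 1.92*w^2 + 1.65*w - 2.86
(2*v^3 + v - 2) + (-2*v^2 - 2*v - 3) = 2*v^3 - 2*v^2 - v - 5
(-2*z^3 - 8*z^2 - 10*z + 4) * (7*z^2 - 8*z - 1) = -14*z^5 - 40*z^4 - 4*z^3 + 116*z^2 - 22*z - 4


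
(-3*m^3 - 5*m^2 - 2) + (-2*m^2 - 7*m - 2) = -3*m^3 - 7*m^2 - 7*m - 4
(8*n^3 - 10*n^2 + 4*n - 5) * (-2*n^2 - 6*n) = -16*n^5 - 28*n^4 + 52*n^3 - 14*n^2 + 30*n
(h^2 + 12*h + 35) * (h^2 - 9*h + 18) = h^4 + 3*h^3 - 55*h^2 - 99*h + 630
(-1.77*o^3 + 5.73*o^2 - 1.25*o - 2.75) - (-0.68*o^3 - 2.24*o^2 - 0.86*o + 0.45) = -1.09*o^3 + 7.97*o^2 - 0.39*o - 3.2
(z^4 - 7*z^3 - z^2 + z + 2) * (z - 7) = z^5 - 14*z^4 + 48*z^3 + 8*z^2 - 5*z - 14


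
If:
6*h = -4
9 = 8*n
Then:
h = -2/3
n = 9/8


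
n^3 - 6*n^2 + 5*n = n*(n - 5)*(n - 1)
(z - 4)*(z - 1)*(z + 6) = z^3 + z^2 - 26*z + 24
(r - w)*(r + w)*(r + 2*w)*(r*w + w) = r^4*w + 2*r^3*w^2 + r^3*w - r^2*w^3 + 2*r^2*w^2 - 2*r*w^4 - r*w^3 - 2*w^4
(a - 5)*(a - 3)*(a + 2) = a^3 - 6*a^2 - a + 30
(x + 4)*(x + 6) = x^2 + 10*x + 24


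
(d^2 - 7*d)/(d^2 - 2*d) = (d - 7)/(d - 2)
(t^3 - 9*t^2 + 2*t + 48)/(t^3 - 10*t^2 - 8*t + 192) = (t^2 - t - 6)/(t^2 - 2*t - 24)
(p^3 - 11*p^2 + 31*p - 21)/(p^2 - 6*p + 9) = (p^2 - 8*p + 7)/(p - 3)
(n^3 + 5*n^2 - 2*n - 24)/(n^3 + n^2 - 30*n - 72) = (n - 2)/(n - 6)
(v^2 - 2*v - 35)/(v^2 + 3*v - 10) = (v - 7)/(v - 2)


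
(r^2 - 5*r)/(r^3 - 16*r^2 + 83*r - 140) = r/(r^2 - 11*r + 28)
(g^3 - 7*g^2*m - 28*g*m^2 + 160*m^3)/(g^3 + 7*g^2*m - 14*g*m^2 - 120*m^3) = (g - 8*m)/(g + 6*m)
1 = 1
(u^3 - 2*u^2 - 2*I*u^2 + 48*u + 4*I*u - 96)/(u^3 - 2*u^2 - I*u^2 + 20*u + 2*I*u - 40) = (u^2 - 2*I*u + 48)/(u^2 - I*u + 20)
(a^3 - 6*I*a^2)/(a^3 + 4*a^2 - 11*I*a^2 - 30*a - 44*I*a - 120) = a^2/(a^2 + a*(4 - 5*I) - 20*I)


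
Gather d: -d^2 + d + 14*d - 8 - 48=-d^2 + 15*d - 56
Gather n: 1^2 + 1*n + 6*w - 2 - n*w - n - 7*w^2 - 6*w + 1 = -n*w - 7*w^2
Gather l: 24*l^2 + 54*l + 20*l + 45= 24*l^2 + 74*l + 45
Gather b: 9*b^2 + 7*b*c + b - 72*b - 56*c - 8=9*b^2 + b*(7*c - 71) - 56*c - 8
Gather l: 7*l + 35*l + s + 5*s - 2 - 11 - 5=42*l + 6*s - 18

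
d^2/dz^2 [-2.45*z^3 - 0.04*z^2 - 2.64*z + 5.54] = -14.7*z - 0.08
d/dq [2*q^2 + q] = 4*q + 1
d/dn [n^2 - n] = 2*n - 1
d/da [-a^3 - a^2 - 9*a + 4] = -3*a^2 - 2*a - 9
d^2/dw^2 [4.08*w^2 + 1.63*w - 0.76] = 8.16000000000000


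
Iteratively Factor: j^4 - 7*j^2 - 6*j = (j + 1)*(j^3 - j^2 - 6*j) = (j - 3)*(j + 1)*(j^2 + 2*j) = j*(j - 3)*(j + 1)*(j + 2)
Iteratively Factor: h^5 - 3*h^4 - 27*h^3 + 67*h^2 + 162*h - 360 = (h + 3)*(h^4 - 6*h^3 - 9*h^2 + 94*h - 120) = (h - 5)*(h + 3)*(h^3 - h^2 - 14*h + 24) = (h - 5)*(h - 2)*(h + 3)*(h^2 + h - 12) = (h - 5)*(h - 3)*(h - 2)*(h + 3)*(h + 4)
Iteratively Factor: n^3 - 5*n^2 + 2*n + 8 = (n - 2)*(n^2 - 3*n - 4) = (n - 4)*(n - 2)*(n + 1)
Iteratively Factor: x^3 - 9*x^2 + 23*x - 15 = (x - 3)*(x^2 - 6*x + 5) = (x - 3)*(x - 1)*(x - 5)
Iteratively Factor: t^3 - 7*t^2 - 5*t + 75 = (t - 5)*(t^2 - 2*t - 15) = (t - 5)^2*(t + 3)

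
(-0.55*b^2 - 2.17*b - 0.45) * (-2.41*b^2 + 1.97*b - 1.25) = 1.3255*b^4 + 4.1462*b^3 - 2.5029*b^2 + 1.826*b + 0.5625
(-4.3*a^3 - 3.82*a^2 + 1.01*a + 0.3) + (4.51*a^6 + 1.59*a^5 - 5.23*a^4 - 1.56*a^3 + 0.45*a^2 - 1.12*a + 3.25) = 4.51*a^6 + 1.59*a^5 - 5.23*a^4 - 5.86*a^3 - 3.37*a^2 - 0.11*a + 3.55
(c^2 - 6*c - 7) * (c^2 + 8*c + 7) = c^4 + 2*c^3 - 48*c^2 - 98*c - 49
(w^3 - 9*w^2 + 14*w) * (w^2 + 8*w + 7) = w^5 - w^4 - 51*w^3 + 49*w^2 + 98*w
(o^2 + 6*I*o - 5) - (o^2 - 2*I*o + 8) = 8*I*o - 13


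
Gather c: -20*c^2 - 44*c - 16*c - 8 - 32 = -20*c^2 - 60*c - 40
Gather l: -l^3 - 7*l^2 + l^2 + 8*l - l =-l^3 - 6*l^2 + 7*l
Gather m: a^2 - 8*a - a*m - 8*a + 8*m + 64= a^2 - 16*a + m*(8 - a) + 64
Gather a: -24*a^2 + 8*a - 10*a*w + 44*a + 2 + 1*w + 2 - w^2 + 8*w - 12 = -24*a^2 + a*(52 - 10*w) - w^2 + 9*w - 8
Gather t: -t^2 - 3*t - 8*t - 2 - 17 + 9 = -t^2 - 11*t - 10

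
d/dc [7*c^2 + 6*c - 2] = 14*c + 6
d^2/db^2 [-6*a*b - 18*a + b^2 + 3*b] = 2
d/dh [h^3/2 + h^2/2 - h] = 3*h^2/2 + h - 1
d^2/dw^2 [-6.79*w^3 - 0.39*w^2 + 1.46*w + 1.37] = -40.74*w - 0.78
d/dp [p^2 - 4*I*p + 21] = 2*p - 4*I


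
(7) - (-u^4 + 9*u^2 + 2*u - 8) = u^4 - 9*u^2 - 2*u + 15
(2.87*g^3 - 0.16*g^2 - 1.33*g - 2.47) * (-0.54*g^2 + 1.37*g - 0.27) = -1.5498*g^5 + 4.0183*g^4 - 0.2759*g^3 - 0.4451*g^2 - 3.0248*g + 0.6669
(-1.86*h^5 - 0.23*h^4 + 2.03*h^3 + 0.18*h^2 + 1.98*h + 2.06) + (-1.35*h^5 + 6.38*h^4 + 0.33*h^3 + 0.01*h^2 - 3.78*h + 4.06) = -3.21*h^5 + 6.15*h^4 + 2.36*h^3 + 0.19*h^2 - 1.8*h + 6.12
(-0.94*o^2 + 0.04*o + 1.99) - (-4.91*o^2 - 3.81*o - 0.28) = 3.97*o^2 + 3.85*o + 2.27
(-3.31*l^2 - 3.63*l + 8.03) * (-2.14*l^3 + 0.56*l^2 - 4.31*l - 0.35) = 7.0834*l^5 + 5.9146*l^4 - 4.9509*l^3 + 21.3006*l^2 - 33.3388*l - 2.8105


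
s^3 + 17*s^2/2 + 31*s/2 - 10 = (s - 1/2)*(s + 4)*(s + 5)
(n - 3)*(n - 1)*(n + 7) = n^3 + 3*n^2 - 25*n + 21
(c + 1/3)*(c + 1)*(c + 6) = c^3 + 22*c^2/3 + 25*c/3 + 2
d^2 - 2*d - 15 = (d - 5)*(d + 3)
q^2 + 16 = (q - 4*I)*(q + 4*I)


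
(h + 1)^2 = h^2 + 2*h + 1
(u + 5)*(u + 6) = u^2 + 11*u + 30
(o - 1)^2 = o^2 - 2*o + 1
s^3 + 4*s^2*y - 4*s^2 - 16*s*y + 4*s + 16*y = (s - 2)^2*(s + 4*y)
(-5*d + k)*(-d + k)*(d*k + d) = 5*d^3*k + 5*d^3 - 6*d^2*k^2 - 6*d^2*k + d*k^3 + d*k^2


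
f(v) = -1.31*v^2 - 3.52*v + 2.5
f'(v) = -2.62*v - 3.52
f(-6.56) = -30.78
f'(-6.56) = 13.67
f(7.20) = -90.75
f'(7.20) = -22.38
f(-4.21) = -5.90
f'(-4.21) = 7.51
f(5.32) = -53.30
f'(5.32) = -17.46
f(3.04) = -20.31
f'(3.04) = -11.48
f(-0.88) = 4.58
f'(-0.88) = -1.21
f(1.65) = -6.87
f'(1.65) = -7.84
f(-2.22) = 3.86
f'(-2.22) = 2.30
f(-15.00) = -239.45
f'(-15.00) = 35.78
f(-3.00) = 1.27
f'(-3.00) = 4.34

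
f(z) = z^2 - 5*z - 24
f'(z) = 2*z - 5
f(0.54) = -26.41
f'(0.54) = -3.92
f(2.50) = -30.25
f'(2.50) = 0.00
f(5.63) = -20.45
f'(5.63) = 6.26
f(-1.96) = -10.36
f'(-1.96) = -8.92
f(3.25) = -29.69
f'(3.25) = 1.50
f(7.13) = -8.81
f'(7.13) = 9.26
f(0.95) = -27.85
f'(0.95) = -3.10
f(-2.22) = -7.97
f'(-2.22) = -9.44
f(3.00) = -30.00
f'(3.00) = 1.00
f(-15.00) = 276.00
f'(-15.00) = -35.00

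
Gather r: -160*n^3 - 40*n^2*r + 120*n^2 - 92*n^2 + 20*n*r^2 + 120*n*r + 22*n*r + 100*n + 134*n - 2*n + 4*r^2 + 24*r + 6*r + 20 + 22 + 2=-160*n^3 + 28*n^2 + 232*n + r^2*(20*n + 4) + r*(-40*n^2 + 142*n + 30) + 44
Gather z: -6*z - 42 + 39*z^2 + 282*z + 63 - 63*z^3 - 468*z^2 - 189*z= -63*z^3 - 429*z^2 + 87*z + 21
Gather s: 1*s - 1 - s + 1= 0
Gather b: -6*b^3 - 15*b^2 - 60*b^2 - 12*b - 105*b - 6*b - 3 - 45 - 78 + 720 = -6*b^3 - 75*b^2 - 123*b + 594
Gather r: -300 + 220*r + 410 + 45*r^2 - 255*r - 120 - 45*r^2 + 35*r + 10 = 0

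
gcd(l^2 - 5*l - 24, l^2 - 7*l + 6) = 1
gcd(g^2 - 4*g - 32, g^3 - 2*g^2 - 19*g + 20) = g + 4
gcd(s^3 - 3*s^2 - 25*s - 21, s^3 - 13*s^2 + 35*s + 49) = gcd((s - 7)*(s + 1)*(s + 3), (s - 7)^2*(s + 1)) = s^2 - 6*s - 7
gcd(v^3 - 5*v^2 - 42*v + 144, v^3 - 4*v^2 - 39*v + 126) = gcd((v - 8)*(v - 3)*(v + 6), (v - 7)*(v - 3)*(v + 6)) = v^2 + 3*v - 18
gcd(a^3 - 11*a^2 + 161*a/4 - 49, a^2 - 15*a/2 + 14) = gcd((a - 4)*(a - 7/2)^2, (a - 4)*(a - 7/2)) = a^2 - 15*a/2 + 14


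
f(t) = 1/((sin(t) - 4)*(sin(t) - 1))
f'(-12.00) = 1.29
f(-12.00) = 0.62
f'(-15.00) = -0.08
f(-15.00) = 0.13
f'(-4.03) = -4.17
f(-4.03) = 1.39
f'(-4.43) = -59.20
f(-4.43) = 8.31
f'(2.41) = -2.23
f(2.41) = 0.90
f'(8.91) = -1.10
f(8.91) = 0.56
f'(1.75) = -231.68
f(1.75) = 20.70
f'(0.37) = 0.74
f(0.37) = 0.43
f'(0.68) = 1.86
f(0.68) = 0.80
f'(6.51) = 0.52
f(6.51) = 0.34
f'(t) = -cos(t)/((sin(t) - 4)*(sin(t) - 1)^2) - cos(t)/((sin(t) - 4)^2*(sin(t) - 1))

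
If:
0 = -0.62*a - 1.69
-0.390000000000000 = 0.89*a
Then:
No Solution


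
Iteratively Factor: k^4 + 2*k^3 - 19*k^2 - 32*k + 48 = (k - 4)*(k^3 + 6*k^2 + 5*k - 12) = (k - 4)*(k + 4)*(k^2 + 2*k - 3) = (k - 4)*(k - 1)*(k + 4)*(k + 3)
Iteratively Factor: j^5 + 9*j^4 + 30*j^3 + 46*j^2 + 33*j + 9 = (j + 3)*(j^4 + 6*j^3 + 12*j^2 + 10*j + 3) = (j + 3)^2*(j^3 + 3*j^2 + 3*j + 1) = (j + 1)*(j + 3)^2*(j^2 + 2*j + 1) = (j + 1)^2*(j + 3)^2*(j + 1)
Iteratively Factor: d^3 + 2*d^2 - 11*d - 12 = (d + 4)*(d^2 - 2*d - 3) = (d - 3)*(d + 4)*(d + 1)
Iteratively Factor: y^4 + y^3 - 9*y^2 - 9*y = (y)*(y^3 + y^2 - 9*y - 9) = y*(y + 1)*(y^2 - 9) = y*(y + 1)*(y + 3)*(y - 3)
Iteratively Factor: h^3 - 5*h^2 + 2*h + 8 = (h + 1)*(h^2 - 6*h + 8) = (h - 2)*(h + 1)*(h - 4)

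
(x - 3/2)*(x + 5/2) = x^2 + x - 15/4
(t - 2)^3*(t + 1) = t^4 - 5*t^3 + 6*t^2 + 4*t - 8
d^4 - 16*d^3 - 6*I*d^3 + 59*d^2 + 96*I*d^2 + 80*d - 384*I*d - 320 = (d - 8)^2*(d - 5*I)*(d - I)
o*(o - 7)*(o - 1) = o^3 - 8*o^2 + 7*o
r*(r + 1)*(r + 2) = r^3 + 3*r^2 + 2*r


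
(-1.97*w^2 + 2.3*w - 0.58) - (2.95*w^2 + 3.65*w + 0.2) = -4.92*w^2 - 1.35*w - 0.78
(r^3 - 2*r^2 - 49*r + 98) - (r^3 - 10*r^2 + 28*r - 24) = 8*r^2 - 77*r + 122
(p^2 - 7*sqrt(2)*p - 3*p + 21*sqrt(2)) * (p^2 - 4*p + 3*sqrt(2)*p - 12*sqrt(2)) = p^4 - 7*p^3 - 4*sqrt(2)*p^3 - 30*p^2 + 28*sqrt(2)*p^2 - 48*sqrt(2)*p + 294*p - 504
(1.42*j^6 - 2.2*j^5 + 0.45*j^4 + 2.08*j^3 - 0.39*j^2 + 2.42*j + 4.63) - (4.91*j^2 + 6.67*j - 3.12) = 1.42*j^6 - 2.2*j^5 + 0.45*j^4 + 2.08*j^3 - 5.3*j^2 - 4.25*j + 7.75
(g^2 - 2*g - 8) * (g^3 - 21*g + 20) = g^5 - 2*g^4 - 29*g^3 + 62*g^2 + 128*g - 160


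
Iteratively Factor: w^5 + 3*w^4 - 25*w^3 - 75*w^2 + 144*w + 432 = (w - 4)*(w^4 + 7*w^3 + 3*w^2 - 63*w - 108) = (w - 4)*(w + 3)*(w^3 + 4*w^2 - 9*w - 36) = (w - 4)*(w + 3)*(w + 4)*(w^2 - 9) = (w - 4)*(w - 3)*(w + 3)*(w + 4)*(w + 3)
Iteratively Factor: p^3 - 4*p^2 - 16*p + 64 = (p - 4)*(p^2 - 16) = (p - 4)*(p + 4)*(p - 4)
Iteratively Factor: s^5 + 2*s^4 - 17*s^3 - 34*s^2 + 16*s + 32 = (s - 1)*(s^4 + 3*s^3 - 14*s^2 - 48*s - 32) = (s - 1)*(s + 1)*(s^3 + 2*s^2 - 16*s - 32) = (s - 1)*(s + 1)*(s + 2)*(s^2 - 16) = (s - 4)*(s - 1)*(s + 1)*(s + 2)*(s + 4)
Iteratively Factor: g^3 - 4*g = (g + 2)*(g^2 - 2*g) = g*(g + 2)*(g - 2)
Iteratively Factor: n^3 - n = (n)*(n^2 - 1) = n*(n - 1)*(n + 1)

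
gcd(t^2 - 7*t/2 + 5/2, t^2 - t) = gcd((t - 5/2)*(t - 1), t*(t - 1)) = t - 1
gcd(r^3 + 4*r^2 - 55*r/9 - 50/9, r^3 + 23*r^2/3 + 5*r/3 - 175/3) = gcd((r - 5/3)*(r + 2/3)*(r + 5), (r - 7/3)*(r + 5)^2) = r + 5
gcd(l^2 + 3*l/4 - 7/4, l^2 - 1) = l - 1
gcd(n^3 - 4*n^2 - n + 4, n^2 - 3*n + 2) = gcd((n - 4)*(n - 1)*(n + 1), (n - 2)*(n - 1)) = n - 1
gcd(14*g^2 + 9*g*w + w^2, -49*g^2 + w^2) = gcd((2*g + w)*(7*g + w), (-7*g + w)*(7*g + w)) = 7*g + w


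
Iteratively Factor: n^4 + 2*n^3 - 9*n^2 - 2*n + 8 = (n + 4)*(n^3 - 2*n^2 - n + 2) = (n - 2)*(n + 4)*(n^2 - 1) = (n - 2)*(n - 1)*(n + 4)*(n + 1)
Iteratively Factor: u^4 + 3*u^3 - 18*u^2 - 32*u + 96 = (u - 2)*(u^3 + 5*u^2 - 8*u - 48) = (u - 3)*(u - 2)*(u^2 + 8*u + 16) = (u - 3)*(u - 2)*(u + 4)*(u + 4)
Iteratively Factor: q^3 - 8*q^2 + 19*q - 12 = (q - 3)*(q^2 - 5*q + 4) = (q - 3)*(q - 1)*(q - 4)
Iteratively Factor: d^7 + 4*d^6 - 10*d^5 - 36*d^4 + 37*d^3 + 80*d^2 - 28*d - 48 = (d - 2)*(d^6 + 6*d^5 + 2*d^4 - 32*d^3 - 27*d^2 + 26*d + 24) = (d - 2)*(d - 1)*(d^5 + 7*d^4 + 9*d^3 - 23*d^2 - 50*d - 24) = (d - 2)*(d - 1)*(d + 1)*(d^4 + 6*d^3 + 3*d^2 - 26*d - 24) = (d - 2)*(d - 1)*(d + 1)^2*(d^3 + 5*d^2 - 2*d - 24) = (d - 2)*(d - 1)*(d + 1)^2*(d + 3)*(d^2 + 2*d - 8) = (d - 2)^2*(d - 1)*(d + 1)^2*(d + 3)*(d + 4)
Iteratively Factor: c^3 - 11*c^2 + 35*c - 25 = (c - 5)*(c^2 - 6*c + 5) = (c - 5)^2*(c - 1)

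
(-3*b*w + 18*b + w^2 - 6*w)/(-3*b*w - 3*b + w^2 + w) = (w - 6)/(w + 1)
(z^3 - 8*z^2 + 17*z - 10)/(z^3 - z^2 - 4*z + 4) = (z - 5)/(z + 2)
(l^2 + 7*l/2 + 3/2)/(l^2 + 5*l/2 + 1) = (l + 3)/(l + 2)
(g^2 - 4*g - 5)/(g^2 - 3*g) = (g^2 - 4*g - 5)/(g*(g - 3))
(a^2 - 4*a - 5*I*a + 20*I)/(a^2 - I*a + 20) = (a - 4)/(a + 4*I)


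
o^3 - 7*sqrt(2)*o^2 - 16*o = o*(o - 8*sqrt(2))*(o + sqrt(2))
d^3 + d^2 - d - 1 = (d - 1)*(d + 1)^2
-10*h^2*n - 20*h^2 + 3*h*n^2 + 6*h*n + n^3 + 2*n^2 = (-2*h + n)*(5*h + n)*(n + 2)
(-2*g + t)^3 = -8*g^3 + 12*g^2*t - 6*g*t^2 + t^3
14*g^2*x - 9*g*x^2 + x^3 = x*(-7*g + x)*(-2*g + x)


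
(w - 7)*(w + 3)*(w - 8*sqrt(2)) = w^3 - 8*sqrt(2)*w^2 - 4*w^2 - 21*w + 32*sqrt(2)*w + 168*sqrt(2)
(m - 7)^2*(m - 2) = m^3 - 16*m^2 + 77*m - 98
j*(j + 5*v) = j^2 + 5*j*v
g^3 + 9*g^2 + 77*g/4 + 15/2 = (g + 1/2)*(g + 5/2)*(g + 6)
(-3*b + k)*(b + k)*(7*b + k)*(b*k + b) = -21*b^4*k - 21*b^4 - 17*b^3*k^2 - 17*b^3*k + 5*b^2*k^3 + 5*b^2*k^2 + b*k^4 + b*k^3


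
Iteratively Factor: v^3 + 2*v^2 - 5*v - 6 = (v - 2)*(v^2 + 4*v + 3) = (v - 2)*(v + 3)*(v + 1)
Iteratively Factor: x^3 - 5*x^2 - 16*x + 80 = (x - 5)*(x^2 - 16) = (x - 5)*(x + 4)*(x - 4)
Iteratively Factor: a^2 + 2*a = (a + 2)*(a)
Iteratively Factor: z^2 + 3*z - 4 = (z + 4)*(z - 1)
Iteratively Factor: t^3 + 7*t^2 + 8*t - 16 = (t - 1)*(t^2 + 8*t + 16) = (t - 1)*(t + 4)*(t + 4)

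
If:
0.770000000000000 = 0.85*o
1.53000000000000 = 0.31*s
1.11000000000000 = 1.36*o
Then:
No Solution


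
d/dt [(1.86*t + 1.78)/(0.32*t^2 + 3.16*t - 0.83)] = (0.5952*t^2 + 5.8776*t - (0.64*t + 3.16)*(1.86*t + 1.78) - 1.5438)/(0.32*t^2 + 3.16*t - 0.83)^2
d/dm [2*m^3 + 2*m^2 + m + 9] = 6*m^2 + 4*m + 1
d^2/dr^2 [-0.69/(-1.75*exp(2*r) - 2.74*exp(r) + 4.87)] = (0.69*(3.5*exp(r) + 2.74)*(7.0*exp(r) + 5.48)*exp(r) - (4.83*exp(r) + 1.8906)*(1.75*exp(2*r) + 2.74*exp(r) - 4.87))*exp(r)/(1.75*exp(2*r) + 2.74*exp(r) - 4.87)^3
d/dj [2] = 0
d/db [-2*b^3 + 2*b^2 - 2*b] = -6*b^2 + 4*b - 2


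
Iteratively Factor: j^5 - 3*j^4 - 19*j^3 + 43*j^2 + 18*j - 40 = (j - 2)*(j^4 - j^3 - 21*j^2 + j + 20) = (j - 2)*(j + 4)*(j^3 - 5*j^2 - j + 5) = (j - 2)*(j - 1)*(j + 4)*(j^2 - 4*j - 5) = (j - 2)*(j - 1)*(j + 1)*(j + 4)*(j - 5)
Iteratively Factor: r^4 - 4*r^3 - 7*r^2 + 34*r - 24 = (r - 1)*(r^3 - 3*r^2 - 10*r + 24) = (r - 4)*(r - 1)*(r^2 + r - 6) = (r - 4)*(r - 2)*(r - 1)*(r + 3)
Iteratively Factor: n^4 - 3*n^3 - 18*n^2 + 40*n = (n - 2)*(n^3 - n^2 - 20*n) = (n - 5)*(n - 2)*(n^2 + 4*n) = n*(n - 5)*(n - 2)*(n + 4)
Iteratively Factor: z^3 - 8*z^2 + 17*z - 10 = (z - 5)*(z^2 - 3*z + 2) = (z - 5)*(z - 1)*(z - 2)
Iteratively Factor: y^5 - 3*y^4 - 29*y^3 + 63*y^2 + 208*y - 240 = (y - 1)*(y^4 - 2*y^3 - 31*y^2 + 32*y + 240) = (y - 5)*(y - 1)*(y^3 + 3*y^2 - 16*y - 48) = (y - 5)*(y - 1)*(y + 4)*(y^2 - y - 12) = (y - 5)*(y - 1)*(y + 3)*(y + 4)*(y - 4)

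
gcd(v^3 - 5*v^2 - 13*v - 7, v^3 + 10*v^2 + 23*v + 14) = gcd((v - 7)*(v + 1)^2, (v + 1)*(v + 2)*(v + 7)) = v + 1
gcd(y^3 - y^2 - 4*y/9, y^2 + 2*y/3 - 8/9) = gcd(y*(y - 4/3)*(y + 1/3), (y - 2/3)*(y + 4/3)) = 1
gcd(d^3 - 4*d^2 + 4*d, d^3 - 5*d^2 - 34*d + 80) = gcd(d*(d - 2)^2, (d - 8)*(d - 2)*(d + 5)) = d - 2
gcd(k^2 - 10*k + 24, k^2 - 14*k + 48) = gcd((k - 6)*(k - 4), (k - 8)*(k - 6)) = k - 6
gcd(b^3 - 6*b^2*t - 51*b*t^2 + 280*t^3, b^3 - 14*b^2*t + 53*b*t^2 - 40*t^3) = b^2 - 13*b*t + 40*t^2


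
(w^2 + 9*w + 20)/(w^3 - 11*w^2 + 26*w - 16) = (w^2 + 9*w + 20)/(w^3 - 11*w^2 + 26*w - 16)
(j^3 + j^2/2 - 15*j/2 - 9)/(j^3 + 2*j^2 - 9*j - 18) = (j + 3/2)/(j + 3)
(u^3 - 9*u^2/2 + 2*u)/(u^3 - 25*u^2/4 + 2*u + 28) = 2*u*(2*u - 1)/(4*u^2 - 9*u - 28)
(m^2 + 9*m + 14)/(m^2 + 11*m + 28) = (m + 2)/(m + 4)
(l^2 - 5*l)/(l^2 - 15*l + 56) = l*(l - 5)/(l^2 - 15*l + 56)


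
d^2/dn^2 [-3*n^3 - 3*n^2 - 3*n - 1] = -18*n - 6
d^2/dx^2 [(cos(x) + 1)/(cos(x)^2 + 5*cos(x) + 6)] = (-9*(1 - cos(2*x))^2*cos(x) + (1 - cos(2*x))^2 + 23*cos(x) + 74*cos(2*x) + 15*cos(3*x) + 2*cos(5*x) - 18)/(4*(cos(x) + 2)^3*(cos(x) + 3)^3)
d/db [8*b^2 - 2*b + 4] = 16*b - 2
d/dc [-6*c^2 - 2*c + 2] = -12*c - 2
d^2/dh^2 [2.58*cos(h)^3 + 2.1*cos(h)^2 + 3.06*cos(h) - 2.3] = -4.995*cos(h) - 4.2*cos(2*h) - 5.805*cos(3*h)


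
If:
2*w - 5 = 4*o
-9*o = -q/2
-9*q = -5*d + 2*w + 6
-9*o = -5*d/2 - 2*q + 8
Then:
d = 65/22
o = 1/44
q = 9/22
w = 28/11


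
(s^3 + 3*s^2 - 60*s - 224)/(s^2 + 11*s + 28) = s - 8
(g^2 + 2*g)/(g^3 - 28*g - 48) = g/(g^2 - 2*g - 24)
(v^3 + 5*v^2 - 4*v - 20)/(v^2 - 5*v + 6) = (v^2 + 7*v + 10)/(v - 3)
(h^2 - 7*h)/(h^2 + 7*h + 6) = h*(h - 7)/(h^2 + 7*h + 6)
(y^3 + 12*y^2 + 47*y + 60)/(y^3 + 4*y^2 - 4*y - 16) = (y^2 + 8*y + 15)/(y^2 - 4)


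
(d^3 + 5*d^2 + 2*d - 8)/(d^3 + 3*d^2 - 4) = (d + 4)/(d + 2)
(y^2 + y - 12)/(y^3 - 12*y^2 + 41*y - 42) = (y + 4)/(y^2 - 9*y + 14)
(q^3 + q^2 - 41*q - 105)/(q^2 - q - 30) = (q^2 - 4*q - 21)/(q - 6)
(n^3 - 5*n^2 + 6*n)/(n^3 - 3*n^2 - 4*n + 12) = n/(n + 2)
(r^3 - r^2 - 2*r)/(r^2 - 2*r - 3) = r*(r - 2)/(r - 3)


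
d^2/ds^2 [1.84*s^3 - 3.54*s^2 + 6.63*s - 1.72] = 11.04*s - 7.08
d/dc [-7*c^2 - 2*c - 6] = -14*c - 2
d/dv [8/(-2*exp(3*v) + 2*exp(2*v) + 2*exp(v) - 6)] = (12*exp(2*v) - 8*exp(v) - 4)*exp(v)/(exp(3*v) - exp(2*v) - exp(v) + 3)^2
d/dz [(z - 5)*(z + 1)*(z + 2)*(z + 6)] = 4*z^3 + 12*z^2 - 50*z - 88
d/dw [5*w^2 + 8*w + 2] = 10*w + 8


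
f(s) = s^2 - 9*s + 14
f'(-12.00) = -33.00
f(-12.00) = 266.00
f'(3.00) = -3.00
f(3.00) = -4.00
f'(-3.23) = -15.46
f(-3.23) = 53.50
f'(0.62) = -7.76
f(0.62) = 8.80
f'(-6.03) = -21.06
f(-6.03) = 104.63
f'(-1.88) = -12.76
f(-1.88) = 34.45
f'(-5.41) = -19.82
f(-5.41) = 91.96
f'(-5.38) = -19.76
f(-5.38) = 91.36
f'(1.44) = -6.12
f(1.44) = 3.11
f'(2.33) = -4.34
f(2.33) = -1.54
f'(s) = 2*s - 9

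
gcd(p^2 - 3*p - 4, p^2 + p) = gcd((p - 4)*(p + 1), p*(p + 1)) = p + 1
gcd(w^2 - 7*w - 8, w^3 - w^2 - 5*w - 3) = w + 1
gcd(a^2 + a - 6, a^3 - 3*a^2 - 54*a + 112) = a - 2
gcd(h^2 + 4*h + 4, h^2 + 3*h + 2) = h + 2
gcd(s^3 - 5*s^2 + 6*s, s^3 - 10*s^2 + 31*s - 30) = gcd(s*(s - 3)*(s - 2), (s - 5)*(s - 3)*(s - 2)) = s^2 - 5*s + 6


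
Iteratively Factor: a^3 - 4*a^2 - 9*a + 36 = (a + 3)*(a^2 - 7*a + 12) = (a - 3)*(a + 3)*(a - 4)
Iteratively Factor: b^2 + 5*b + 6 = (b + 2)*(b + 3)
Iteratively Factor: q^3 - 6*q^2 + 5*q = (q)*(q^2 - 6*q + 5) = q*(q - 1)*(q - 5)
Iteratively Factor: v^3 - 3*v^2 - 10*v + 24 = (v - 4)*(v^2 + v - 6) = (v - 4)*(v + 3)*(v - 2)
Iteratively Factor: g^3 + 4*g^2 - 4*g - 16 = (g + 4)*(g^2 - 4) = (g - 2)*(g + 4)*(g + 2)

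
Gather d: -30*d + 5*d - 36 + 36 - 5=-25*d - 5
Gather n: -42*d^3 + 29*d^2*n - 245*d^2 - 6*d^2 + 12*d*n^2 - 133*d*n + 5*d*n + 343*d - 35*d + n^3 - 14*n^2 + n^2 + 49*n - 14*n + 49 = -42*d^3 - 251*d^2 + 308*d + n^3 + n^2*(12*d - 13) + n*(29*d^2 - 128*d + 35) + 49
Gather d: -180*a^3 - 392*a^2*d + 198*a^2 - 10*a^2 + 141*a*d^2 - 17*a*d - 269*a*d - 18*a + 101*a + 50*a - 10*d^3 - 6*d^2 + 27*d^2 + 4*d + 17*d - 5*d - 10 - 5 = -180*a^3 + 188*a^2 + 133*a - 10*d^3 + d^2*(141*a + 21) + d*(-392*a^2 - 286*a + 16) - 15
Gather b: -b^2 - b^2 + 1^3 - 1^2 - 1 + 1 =-2*b^2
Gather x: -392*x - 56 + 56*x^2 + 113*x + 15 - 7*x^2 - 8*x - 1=49*x^2 - 287*x - 42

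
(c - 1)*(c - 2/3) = c^2 - 5*c/3 + 2/3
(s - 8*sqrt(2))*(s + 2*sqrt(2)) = s^2 - 6*sqrt(2)*s - 32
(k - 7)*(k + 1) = k^2 - 6*k - 7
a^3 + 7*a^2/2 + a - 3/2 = (a - 1/2)*(a + 1)*(a + 3)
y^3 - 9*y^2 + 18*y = y*(y - 6)*(y - 3)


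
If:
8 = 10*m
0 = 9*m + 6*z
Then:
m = 4/5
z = -6/5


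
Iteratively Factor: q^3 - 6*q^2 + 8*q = (q - 4)*(q^2 - 2*q) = q*(q - 4)*(q - 2)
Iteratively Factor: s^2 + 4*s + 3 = (s + 1)*(s + 3)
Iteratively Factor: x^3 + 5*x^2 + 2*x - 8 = (x + 2)*(x^2 + 3*x - 4) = (x + 2)*(x + 4)*(x - 1)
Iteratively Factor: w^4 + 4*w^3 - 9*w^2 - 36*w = (w + 4)*(w^3 - 9*w) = w*(w + 4)*(w^2 - 9) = w*(w - 3)*(w + 4)*(w + 3)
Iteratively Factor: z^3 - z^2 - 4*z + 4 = (z - 1)*(z^2 - 4) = (z - 1)*(z + 2)*(z - 2)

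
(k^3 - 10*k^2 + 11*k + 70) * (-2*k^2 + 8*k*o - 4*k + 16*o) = -2*k^5 + 8*k^4*o + 16*k^4 - 64*k^3*o + 18*k^3 - 72*k^2*o - 184*k^2 + 736*k*o - 280*k + 1120*o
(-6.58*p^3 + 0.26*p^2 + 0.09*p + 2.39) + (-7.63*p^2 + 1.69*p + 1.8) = -6.58*p^3 - 7.37*p^2 + 1.78*p + 4.19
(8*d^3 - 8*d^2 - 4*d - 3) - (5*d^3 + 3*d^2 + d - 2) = 3*d^3 - 11*d^2 - 5*d - 1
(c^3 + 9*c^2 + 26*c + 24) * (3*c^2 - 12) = 3*c^5 + 27*c^4 + 66*c^3 - 36*c^2 - 312*c - 288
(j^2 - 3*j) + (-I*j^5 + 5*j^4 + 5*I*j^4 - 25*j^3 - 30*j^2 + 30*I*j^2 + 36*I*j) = -I*j^5 + 5*j^4 + 5*I*j^4 - 25*j^3 - 29*j^2 + 30*I*j^2 - 3*j + 36*I*j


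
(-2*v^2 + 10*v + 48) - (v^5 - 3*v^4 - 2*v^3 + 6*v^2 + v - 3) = -v^5 + 3*v^4 + 2*v^3 - 8*v^2 + 9*v + 51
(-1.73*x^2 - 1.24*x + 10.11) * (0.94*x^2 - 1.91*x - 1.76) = -1.6262*x^4 + 2.1387*x^3 + 14.9166*x^2 - 17.1277*x - 17.7936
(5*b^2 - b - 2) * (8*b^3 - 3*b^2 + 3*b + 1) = 40*b^5 - 23*b^4 + 2*b^3 + 8*b^2 - 7*b - 2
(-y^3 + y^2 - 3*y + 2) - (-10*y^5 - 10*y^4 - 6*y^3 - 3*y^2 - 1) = 10*y^5 + 10*y^4 + 5*y^3 + 4*y^2 - 3*y + 3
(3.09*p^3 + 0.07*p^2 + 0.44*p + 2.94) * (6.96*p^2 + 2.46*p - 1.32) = 21.5064*p^5 + 8.0886*p^4 - 0.8442*p^3 + 21.4524*p^2 + 6.6516*p - 3.8808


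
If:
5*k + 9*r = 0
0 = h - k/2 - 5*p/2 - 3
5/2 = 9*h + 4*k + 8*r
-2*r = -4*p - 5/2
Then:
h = 81/158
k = 1503/316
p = -615/316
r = -835/316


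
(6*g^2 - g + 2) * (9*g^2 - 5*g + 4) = 54*g^4 - 39*g^3 + 47*g^2 - 14*g + 8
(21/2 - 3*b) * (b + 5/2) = -3*b^2 + 3*b + 105/4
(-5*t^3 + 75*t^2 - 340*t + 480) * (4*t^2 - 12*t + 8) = -20*t^5 + 360*t^4 - 2300*t^3 + 6600*t^2 - 8480*t + 3840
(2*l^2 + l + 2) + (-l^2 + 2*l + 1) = l^2 + 3*l + 3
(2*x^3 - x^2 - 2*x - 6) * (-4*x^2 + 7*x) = -8*x^5 + 18*x^4 + x^3 + 10*x^2 - 42*x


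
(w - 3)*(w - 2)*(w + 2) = w^3 - 3*w^2 - 4*w + 12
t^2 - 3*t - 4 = (t - 4)*(t + 1)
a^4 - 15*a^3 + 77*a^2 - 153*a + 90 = (a - 6)*(a - 5)*(a - 3)*(a - 1)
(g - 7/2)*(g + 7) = g^2 + 7*g/2 - 49/2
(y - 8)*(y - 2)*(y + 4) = y^3 - 6*y^2 - 24*y + 64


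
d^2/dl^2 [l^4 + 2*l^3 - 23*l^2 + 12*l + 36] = 12*l^2 + 12*l - 46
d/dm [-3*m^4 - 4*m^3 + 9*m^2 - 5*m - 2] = -12*m^3 - 12*m^2 + 18*m - 5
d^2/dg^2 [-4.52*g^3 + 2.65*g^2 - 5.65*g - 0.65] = 5.3 - 27.12*g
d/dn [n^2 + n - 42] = 2*n + 1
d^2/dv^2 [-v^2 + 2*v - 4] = -2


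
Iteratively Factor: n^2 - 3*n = (n)*(n - 3)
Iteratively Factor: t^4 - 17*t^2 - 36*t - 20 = (t + 1)*(t^3 - t^2 - 16*t - 20) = (t + 1)*(t + 2)*(t^2 - 3*t - 10) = (t - 5)*(t + 1)*(t + 2)*(t + 2)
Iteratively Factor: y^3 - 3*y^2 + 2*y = (y - 1)*(y^2 - 2*y) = (y - 2)*(y - 1)*(y)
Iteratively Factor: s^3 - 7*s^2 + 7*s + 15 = (s + 1)*(s^2 - 8*s + 15) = (s - 5)*(s + 1)*(s - 3)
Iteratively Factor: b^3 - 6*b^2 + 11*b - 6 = (b - 1)*(b^2 - 5*b + 6) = (b - 2)*(b - 1)*(b - 3)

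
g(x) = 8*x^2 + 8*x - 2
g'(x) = 16*x + 8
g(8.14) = 593.20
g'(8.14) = 138.24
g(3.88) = 149.48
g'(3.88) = 70.08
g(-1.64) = 6.40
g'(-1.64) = -18.24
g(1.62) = 31.96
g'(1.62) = 33.92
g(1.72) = 35.43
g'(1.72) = 35.52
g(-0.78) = -3.37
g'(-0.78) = -4.48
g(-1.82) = 9.94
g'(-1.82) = -21.12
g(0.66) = 6.76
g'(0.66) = 18.56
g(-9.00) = 574.00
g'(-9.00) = -136.00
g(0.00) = -2.00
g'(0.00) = 8.00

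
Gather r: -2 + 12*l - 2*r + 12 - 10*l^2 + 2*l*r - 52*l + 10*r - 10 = -10*l^2 - 40*l + r*(2*l + 8)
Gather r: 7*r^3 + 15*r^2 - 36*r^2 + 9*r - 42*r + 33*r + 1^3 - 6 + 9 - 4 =7*r^3 - 21*r^2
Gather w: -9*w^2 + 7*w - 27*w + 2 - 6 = -9*w^2 - 20*w - 4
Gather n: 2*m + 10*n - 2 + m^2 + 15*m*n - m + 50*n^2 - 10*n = m^2 + 15*m*n + m + 50*n^2 - 2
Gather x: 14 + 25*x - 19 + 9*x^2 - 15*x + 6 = 9*x^2 + 10*x + 1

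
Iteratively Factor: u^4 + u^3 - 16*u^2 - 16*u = (u - 4)*(u^3 + 5*u^2 + 4*u) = (u - 4)*(u + 1)*(u^2 + 4*u) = (u - 4)*(u + 1)*(u + 4)*(u)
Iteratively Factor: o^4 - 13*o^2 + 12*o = (o)*(o^3 - 13*o + 12) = o*(o - 1)*(o^2 + o - 12) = o*(o - 1)*(o + 4)*(o - 3)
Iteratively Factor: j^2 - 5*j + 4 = (j - 1)*(j - 4)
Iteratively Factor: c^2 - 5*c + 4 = (c - 4)*(c - 1)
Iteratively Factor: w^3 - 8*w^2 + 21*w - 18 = (w - 3)*(w^2 - 5*w + 6) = (w - 3)^2*(w - 2)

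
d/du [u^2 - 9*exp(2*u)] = 2*u - 18*exp(2*u)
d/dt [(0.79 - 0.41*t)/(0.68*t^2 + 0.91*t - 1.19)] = (0.2788*t^2 - 1.0744*t - 0.231)/(0.4624*t^4 + 1.2376*t^3 - 0.7903*t^2 - 2.1658*t + 1.4161)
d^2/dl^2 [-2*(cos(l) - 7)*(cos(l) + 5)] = -4*cos(l) + 4*cos(2*l)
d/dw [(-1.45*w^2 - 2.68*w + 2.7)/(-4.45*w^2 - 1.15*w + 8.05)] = (-10.2585*w^2 + 0.684999999999999*w - 18.469)/(19.8025*w^4 + 10.235*w^3 - 70.3225*w^2 - 18.515*w + 64.8025)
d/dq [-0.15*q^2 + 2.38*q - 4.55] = 2.38 - 0.3*q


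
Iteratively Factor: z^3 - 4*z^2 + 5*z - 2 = (z - 1)*(z^2 - 3*z + 2) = (z - 1)^2*(z - 2)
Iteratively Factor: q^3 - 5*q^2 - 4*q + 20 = (q + 2)*(q^2 - 7*q + 10) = (q - 2)*(q + 2)*(q - 5)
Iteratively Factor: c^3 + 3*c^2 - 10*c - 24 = (c + 2)*(c^2 + c - 12) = (c + 2)*(c + 4)*(c - 3)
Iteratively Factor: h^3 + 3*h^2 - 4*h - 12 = (h + 3)*(h^2 - 4) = (h - 2)*(h + 3)*(h + 2)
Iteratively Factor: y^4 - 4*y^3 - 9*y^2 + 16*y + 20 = (y + 1)*(y^3 - 5*y^2 - 4*y + 20) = (y - 5)*(y + 1)*(y^2 - 4) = (y - 5)*(y + 1)*(y + 2)*(y - 2)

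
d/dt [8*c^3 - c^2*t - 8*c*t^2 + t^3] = -c^2 - 16*c*t + 3*t^2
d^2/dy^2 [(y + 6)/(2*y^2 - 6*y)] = (-3*y*(y - 3)*(y + 1) + (y + 6)*(2*y - 3)^2)/(y^3*(y - 3)^3)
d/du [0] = 0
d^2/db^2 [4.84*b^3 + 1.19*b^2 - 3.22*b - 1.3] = 29.04*b + 2.38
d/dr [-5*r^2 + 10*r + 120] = 10 - 10*r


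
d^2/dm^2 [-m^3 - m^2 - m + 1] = -6*m - 2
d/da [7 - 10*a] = -10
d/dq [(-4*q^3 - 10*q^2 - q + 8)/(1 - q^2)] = (4*q^4 - 13*q^2 - 4*q - 1)/(q^4 - 2*q^2 + 1)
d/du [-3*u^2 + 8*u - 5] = 8 - 6*u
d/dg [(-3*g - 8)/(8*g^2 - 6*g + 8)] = 2*(3*g^2 + 16*g - 9)/(16*g^4 - 24*g^3 + 41*g^2 - 24*g + 16)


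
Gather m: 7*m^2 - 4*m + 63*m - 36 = 7*m^2 + 59*m - 36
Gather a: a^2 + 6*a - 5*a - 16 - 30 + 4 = a^2 + a - 42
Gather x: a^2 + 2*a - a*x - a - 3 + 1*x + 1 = a^2 + a + x*(1 - a) - 2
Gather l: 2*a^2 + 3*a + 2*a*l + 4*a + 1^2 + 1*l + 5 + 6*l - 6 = 2*a^2 + 7*a + l*(2*a + 7)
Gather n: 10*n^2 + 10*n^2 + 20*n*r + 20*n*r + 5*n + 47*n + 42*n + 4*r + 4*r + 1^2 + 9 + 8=20*n^2 + n*(40*r + 94) + 8*r + 18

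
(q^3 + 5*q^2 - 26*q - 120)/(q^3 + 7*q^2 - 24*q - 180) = (q + 4)/(q + 6)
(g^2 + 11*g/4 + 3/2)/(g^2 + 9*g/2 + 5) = (4*g + 3)/(2*(2*g + 5))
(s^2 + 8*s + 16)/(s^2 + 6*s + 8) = (s + 4)/(s + 2)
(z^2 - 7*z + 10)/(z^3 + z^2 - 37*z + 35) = (z - 2)/(z^2 + 6*z - 7)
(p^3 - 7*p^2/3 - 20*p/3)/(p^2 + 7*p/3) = (3*p^2 - 7*p - 20)/(3*p + 7)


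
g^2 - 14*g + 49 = (g - 7)^2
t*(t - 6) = t^2 - 6*t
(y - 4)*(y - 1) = y^2 - 5*y + 4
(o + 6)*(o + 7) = o^2 + 13*o + 42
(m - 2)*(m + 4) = m^2 + 2*m - 8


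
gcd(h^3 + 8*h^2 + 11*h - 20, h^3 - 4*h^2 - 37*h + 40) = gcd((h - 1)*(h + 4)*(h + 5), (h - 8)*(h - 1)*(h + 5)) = h^2 + 4*h - 5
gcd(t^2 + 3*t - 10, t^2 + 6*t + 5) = t + 5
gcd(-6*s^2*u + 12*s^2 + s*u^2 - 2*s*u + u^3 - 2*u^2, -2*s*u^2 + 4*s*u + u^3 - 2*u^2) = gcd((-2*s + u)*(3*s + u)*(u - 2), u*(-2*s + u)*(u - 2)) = 2*s*u - 4*s - u^2 + 2*u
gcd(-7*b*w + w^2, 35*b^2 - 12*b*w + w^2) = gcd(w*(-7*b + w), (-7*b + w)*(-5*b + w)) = -7*b + w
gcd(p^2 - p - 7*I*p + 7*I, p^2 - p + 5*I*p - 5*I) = p - 1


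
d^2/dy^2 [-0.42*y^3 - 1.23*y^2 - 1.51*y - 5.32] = -2.52*y - 2.46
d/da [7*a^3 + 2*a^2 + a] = 21*a^2 + 4*a + 1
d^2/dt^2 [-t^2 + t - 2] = -2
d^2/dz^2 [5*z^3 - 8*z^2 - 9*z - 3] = 30*z - 16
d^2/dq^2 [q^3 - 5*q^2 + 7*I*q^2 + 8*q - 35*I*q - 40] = 6*q - 10 + 14*I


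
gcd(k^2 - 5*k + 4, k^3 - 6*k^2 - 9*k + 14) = k - 1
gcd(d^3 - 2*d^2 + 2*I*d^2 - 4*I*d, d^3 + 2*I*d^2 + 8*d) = d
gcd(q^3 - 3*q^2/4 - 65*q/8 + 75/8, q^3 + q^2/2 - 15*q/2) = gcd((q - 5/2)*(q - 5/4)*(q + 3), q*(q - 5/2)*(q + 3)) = q^2 + q/2 - 15/2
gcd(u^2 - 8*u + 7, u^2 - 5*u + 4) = u - 1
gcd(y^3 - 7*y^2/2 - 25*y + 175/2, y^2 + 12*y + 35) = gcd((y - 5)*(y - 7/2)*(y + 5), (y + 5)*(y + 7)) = y + 5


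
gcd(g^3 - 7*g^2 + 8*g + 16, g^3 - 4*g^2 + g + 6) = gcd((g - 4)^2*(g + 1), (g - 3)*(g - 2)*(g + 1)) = g + 1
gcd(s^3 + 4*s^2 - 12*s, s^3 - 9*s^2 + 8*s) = s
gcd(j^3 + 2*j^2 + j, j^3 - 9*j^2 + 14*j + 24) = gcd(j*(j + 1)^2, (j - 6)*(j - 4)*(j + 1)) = j + 1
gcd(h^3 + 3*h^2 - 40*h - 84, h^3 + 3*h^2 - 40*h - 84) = h^3 + 3*h^2 - 40*h - 84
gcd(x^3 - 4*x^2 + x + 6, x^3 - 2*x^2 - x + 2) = x^2 - x - 2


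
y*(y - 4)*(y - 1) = y^3 - 5*y^2 + 4*y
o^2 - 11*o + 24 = (o - 8)*(o - 3)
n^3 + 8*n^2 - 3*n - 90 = (n - 3)*(n + 5)*(n + 6)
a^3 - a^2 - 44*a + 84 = (a - 6)*(a - 2)*(a + 7)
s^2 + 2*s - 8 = (s - 2)*(s + 4)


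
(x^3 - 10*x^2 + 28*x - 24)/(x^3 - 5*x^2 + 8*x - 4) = (x - 6)/(x - 1)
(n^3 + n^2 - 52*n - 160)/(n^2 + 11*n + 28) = (n^2 - 3*n - 40)/(n + 7)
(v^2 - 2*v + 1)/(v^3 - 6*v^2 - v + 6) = (v - 1)/(v^2 - 5*v - 6)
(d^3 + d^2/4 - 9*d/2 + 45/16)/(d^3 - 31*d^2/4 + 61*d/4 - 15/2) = (d^2 + d - 15/4)/(d^2 - 7*d + 10)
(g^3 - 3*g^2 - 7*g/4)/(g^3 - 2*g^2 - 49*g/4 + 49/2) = g*(2*g + 1)/(2*g^2 + 3*g - 14)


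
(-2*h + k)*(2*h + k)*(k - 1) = -4*h^2*k + 4*h^2 + k^3 - k^2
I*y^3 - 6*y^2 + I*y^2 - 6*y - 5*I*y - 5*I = (y + I)*(y + 5*I)*(I*y + I)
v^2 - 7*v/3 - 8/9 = (v - 8/3)*(v + 1/3)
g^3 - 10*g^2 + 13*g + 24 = (g - 8)*(g - 3)*(g + 1)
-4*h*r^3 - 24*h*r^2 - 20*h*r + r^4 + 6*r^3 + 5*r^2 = r*(-4*h + r)*(r + 1)*(r + 5)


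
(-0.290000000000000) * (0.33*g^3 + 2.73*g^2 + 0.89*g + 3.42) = -0.0957*g^3 - 0.7917*g^2 - 0.2581*g - 0.9918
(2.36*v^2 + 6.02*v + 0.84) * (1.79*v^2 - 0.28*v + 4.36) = 4.2244*v^4 + 10.115*v^3 + 10.1076*v^2 + 26.012*v + 3.6624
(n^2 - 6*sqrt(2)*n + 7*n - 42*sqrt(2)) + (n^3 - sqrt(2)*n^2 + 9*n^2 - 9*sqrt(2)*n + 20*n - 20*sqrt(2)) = n^3 - sqrt(2)*n^2 + 10*n^2 - 15*sqrt(2)*n + 27*n - 62*sqrt(2)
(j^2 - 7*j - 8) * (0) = 0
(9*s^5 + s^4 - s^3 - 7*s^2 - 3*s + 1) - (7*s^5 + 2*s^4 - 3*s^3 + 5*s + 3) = 2*s^5 - s^4 + 2*s^3 - 7*s^2 - 8*s - 2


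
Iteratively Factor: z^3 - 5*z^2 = (z)*(z^2 - 5*z) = z^2*(z - 5)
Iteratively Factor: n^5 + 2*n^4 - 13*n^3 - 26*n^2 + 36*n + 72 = (n + 3)*(n^4 - n^3 - 10*n^2 + 4*n + 24) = (n - 3)*(n + 3)*(n^3 + 2*n^2 - 4*n - 8) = (n - 3)*(n + 2)*(n + 3)*(n^2 - 4) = (n - 3)*(n + 2)^2*(n + 3)*(n - 2)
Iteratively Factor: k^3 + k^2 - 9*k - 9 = (k - 3)*(k^2 + 4*k + 3) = (k - 3)*(k + 1)*(k + 3)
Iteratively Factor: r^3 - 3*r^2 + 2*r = (r - 1)*(r^2 - 2*r) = (r - 2)*(r - 1)*(r)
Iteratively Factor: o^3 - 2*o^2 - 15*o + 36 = (o + 4)*(o^2 - 6*o + 9) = (o - 3)*(o + 4)*(o - 3)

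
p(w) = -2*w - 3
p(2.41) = -7.82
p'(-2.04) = -2.00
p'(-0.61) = -2.00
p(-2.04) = 1.08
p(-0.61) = -1.78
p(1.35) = -5.70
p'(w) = -2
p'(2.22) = -2.00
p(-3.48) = 3.96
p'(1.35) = -2.00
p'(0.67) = -2.00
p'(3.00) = -2.00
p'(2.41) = -2.00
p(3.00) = -9.00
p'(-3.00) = -2.00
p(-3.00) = 3.00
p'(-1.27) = -2.00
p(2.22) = -7.44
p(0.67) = -4.34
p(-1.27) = -0.46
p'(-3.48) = -2.00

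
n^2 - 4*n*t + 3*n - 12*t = (n + 3)*(n - 4*t)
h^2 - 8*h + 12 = (h - 6)*(h - 2)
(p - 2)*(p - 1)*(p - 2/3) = p^3 - 11*p^2/3 + 4*p - 4/3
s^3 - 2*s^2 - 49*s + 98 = (s - 7)*(s - 2)*(s + 7)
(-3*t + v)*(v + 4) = -3*t*v - 12*t + v^2 + 4*v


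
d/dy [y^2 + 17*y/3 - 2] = 2*y + 17/3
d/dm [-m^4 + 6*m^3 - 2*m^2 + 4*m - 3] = -4*m^3 + 18*m^2 - 4*m + 4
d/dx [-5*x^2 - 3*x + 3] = -10*x - 3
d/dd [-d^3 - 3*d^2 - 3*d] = -3*d^2 - 6*d - 3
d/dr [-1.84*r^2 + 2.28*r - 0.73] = 2.28 - 3.68*r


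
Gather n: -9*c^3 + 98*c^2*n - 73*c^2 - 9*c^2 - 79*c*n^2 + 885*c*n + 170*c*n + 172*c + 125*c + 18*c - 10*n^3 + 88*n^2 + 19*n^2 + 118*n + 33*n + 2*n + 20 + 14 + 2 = -9*c^3 - 82*c^2 + 315*c - 10*n^3 + n^2*(107 - 79*c) + n*(98*c^2 + 1055*c + 153) + 36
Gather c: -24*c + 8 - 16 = -24*c - 8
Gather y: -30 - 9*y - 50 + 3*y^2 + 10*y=3*y^2 + y - 80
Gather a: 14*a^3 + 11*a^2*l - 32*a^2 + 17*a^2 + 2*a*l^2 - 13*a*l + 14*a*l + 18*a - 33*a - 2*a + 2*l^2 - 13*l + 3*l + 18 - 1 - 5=14*a^3 + a^2*(11*l - 15) + a*(2*l^2 + l - 17) + 2*l^2 - 10*l + 12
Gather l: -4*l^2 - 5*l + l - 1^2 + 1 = -4*l^2 - 4*l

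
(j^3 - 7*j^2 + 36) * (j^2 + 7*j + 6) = j^5 - 43*j^3 - 6*j^2 + 252*j + 216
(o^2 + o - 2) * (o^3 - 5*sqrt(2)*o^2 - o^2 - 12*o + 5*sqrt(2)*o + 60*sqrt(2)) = o^5 - 5*sqrt(2)*o^4 - 15*o^3 - 10*o^2 + 75*sqrt(2)*o^2 + 24*o + 50*sqrt(2)*o - 120*sqrt(2)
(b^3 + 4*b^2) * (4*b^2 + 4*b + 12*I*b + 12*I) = 4*b^5 + 20*b^4 + 12*I*b^4 + 16*b^3 + 60*I*b^3 + 48*I*b^2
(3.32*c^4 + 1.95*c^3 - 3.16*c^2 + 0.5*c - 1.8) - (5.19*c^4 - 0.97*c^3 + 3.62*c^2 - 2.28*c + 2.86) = -1.87*c^4 + 2.92*c^3 - 6.78*c^2 + 2.78*c - 4.66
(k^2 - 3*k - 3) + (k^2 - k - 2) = 2*k^2 - 4*k - 5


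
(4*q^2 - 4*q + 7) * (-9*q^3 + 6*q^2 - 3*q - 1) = -36*q^5 + 60*q^4 - 99*q^3 + 50*q^2 - 17*q - 7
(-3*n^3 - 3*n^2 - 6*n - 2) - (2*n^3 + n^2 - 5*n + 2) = -5*n^3 - 4*n^2 - n - 4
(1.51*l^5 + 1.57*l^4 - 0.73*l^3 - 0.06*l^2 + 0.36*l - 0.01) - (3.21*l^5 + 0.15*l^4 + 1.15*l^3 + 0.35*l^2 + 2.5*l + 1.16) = -1.7*l^5 + 1.42*l^4 - 1.88*l^3 - 0.41*l^2 - 2.14*l - 1.17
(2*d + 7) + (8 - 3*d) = 15 - d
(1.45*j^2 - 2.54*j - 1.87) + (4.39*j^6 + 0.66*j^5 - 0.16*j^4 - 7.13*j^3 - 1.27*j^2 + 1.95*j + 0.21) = 4.39*j^6 + 0.66*j^5 - 0.16*j^4 - 7.13*j^3 + 0.18*j^2 - 0.59*j - 1.66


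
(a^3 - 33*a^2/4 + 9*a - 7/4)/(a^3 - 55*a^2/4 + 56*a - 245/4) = (4*a^2 - 5*a + 1)/(4*a^2 - 27*a + 35)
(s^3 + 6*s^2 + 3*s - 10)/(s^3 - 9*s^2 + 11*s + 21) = (s^3 + 6*s^2 + 3*s - 10)/(s^3 - 9*s^2 + 11*s + 21)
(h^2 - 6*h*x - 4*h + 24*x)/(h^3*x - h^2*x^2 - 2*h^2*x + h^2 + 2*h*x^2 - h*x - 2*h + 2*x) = (h^2 - 6*h*x - 4*h + 24*x)/(h^3*x - h^2*x^2 - 2*h^2*x + h^2 + 2*h*x^2 - h*x - 2*h + 2*x)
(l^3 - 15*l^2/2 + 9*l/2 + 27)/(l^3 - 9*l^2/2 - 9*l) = (l - 3)/l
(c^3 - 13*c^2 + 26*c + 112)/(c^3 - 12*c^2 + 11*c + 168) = (c + 2)/(c + 3)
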